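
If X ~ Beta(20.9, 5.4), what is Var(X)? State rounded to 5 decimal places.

α+β = 26.3 and αβ = 112.86, so Var = αβ/[(α+β)²(α+β+1)] = 112.86/18883.137 = 0.00598.

0.00598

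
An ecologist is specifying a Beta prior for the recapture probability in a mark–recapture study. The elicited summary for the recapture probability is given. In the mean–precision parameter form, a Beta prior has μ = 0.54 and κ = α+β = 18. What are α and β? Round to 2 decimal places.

α = 9.72, β = 8.28

α = μκ = 0.54×18 = 9.72 and β = (1−μ)κ = 0.46×18 = 8.28.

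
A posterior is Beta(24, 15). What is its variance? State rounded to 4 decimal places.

μ = 24/39 = 0.615385; Var = μ(1−μ)/(α+β+1) = 0.2366864/40 = 0.0059.

0.0059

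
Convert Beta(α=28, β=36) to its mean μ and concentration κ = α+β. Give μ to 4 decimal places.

μ = 0.4375, κ = 64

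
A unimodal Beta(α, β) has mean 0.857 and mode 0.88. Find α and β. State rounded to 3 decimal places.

α = 28.318, β = 4.725

With s = α+β: μ = α/s and mode = (α−1)/(s−2). Eliminating α = μs,
μs − 1 = m(s−2) ⇒ s(μ−m) = 1−2m ⇒ s = -0.76/-0.023 = 33.0435.
So α = μs = 28.318, β = (1−μ)s = 4.725.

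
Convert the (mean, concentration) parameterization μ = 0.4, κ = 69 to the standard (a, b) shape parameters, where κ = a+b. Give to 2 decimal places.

a = μκ = 0.4×69 = 27.60 and b = (1−μ)κ = 0.6×69 = 41.40.

a = 27.60, b = 41.40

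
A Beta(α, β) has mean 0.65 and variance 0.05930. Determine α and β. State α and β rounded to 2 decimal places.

α = 1.84, β = 0.99

Let s = α+β. The Beta variance is μ(1−μ)/(s+1).
So s+1 = μ(1−μ)/σ² = (0.65×0.35)/0.05930 = 0.2275/0.05930 = 3.8364, giving s = 2.8364.
Then α = μs = 0.65×2.8364 = 1.84 and β = (1−μ)s = 0.35×2.8364 = 0.99.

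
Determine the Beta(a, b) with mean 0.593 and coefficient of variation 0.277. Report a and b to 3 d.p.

σ = CV·μ = 0.277×0.593 = 0.16426, so σ² = 0.026982.
s+1 = μ(1−μ)/σ² = 0.241351/0.026982 = 8.9450, so s = a+b = 7.9450.
a = μs = 4.711, b = (1−μ)s = 3.234.

a = 4.711, b = 3.234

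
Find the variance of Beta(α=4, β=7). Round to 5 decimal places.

0.01928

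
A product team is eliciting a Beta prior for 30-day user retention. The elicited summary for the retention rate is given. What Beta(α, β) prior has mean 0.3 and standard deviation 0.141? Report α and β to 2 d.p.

α = 2.87, β = 6.69

First σ² = 0.019881. Setting α = μn, β = (1−μ)n with n = α+β,
μ(1−μ)/(n+1) = 0.019881 ⇒ n+1 = 0.21/0.019881 = 10.5628 ⇒ n = 9.5628.
Hence α = 0.3×9.5628 = 2.87, β = 0.7×9.5628 = 6.69.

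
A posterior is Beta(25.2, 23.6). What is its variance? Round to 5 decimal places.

0.00501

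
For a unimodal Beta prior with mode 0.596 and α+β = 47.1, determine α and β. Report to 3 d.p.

α = 27.880, β = 19.220

For α,β>1 the mode is (α−1)/(α+β−2), so α = mode·(κ−2)+1 = 0.596×45.1+1 = 27.880.
And β = (1−mode)·(κ−2)+1 = 0.404×45.1+1 = 19.220.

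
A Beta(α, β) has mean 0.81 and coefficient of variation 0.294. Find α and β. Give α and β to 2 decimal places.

α = 1.39, β = 0.33

σ = CV·μ = 0.294×0.81 = 0.23814, so σ² = 0.056711.
s+1 = μ(1−μ)/σ² = 0.1539/0.056711 = 2.7138, so s = α+β = 1.7138.
α = μs = 1.39, β = (1−μ)s = 0.33.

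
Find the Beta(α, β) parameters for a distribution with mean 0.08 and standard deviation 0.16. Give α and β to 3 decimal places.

Variance = 0.16² = 0.0256. The moment-matching identity α+β = μ(1−μ)/Var − 1 gives
α+β = 0.0736/0.0256 − 1 = 1.8750, so α = μ·1.8750 = 0.150 and β = (1−μ)·1.8750 = 1.725.

α = 0.150, β = 1.725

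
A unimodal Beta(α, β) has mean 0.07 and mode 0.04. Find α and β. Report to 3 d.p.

α = 2.147, β = 28.520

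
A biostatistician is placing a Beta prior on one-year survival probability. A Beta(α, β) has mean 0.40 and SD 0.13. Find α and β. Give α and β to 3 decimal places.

α = 5.280, β = 7.921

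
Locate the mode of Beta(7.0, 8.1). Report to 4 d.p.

The density x^(α−1)(1−x)^(β−1) is maximised at (α−1)/(α+β−2) = 6.0/13.1 = 0.4580.

0.4580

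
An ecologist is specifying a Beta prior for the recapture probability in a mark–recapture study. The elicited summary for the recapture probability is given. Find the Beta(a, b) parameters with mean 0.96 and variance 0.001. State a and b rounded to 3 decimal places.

Write ν = a+b; then a = μν and Var = μ(1−μ)/(ν+1).
ν = μ(1−μ)/Var − 1 = 0.0384/0.001 − 1 = 37.4000.
a = 0.96·37.4000 = 35.904, b = 0.04·37.4000 = 1.496.

a = 35.904, b = 1.496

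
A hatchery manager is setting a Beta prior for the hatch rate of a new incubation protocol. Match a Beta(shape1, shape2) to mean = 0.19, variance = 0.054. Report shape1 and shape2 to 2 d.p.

shape1 = 0.35, shape2 = 1.50

By moment matching, shape1+shape2 = μ(1−μ)/σ² − 1 = (0.19·0.81)/0.054 − 1 = 2.8500 − 1 = 1.8500.
Since shape1/(shape1+shape2) = μ, shape1 = 0.19·1.8500 = 0.35 and shape2 = 0.81·1.8500 = 1.50.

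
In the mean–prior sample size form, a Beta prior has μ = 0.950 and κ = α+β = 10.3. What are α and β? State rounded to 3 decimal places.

α = 9.785, β = 0.515

α = μκ = 0.950×10.3 = 9.785 and β = (1−μ)κ = 0.050×10.3 = 0.515.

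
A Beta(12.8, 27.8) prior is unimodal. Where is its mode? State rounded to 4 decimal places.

0.3057

The density x^(α−1)(1−x)^(β−1) is maximised at (α−1)/(α+β−2) = 11.8/38.6 = 0.3057.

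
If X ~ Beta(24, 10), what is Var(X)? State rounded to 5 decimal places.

α+β = 34 and αβ = 240, so Var = αβ/[(α+β)²(α+β+1)] = 240/40460 = 0.00593.

0.00593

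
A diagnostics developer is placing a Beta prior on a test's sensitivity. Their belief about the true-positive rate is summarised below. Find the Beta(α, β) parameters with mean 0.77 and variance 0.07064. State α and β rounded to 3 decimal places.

α = 1.160, β = 0.347

By moment matching, α+β = μ(1−μ)/σ² − 1 = (0.77·0.23)/0.07064 − 1 = 2.5071 − 1 = 1.5071.
Since α/(α+β) = μ, α = 0.77·1.5071 = 1.160 and β = 0.23·1.5071 = 0.347.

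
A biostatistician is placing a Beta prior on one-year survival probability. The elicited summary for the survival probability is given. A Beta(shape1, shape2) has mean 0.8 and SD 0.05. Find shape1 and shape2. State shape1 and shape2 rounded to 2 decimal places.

shape1 = 50.40, shape2 = 12.60

Variance = 0.05² = 0.0025. The moment-matching identity shape1+shape2 = μ(1−μ)/Var − 1 gives
shape1+shape2 = 0.16/0.0025 − 1 = 63.0000, so shape1 = μ·63.0000 = 50.40 and shape2 = (1−μ)·63.0000 = 12.60.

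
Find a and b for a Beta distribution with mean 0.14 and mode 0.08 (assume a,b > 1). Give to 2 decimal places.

a = 1.96, b = 12.04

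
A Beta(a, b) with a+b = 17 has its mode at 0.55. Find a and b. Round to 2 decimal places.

a = 9.25, b = 7.75

Mode = (a−1)/(κ−2) with κ = a+b, so a−1 = 0.55·15 = 8.25.
a = 9.25; b = κ − a = 7.75.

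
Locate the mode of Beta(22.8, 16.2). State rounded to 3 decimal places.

The density x^(α−1)(1−x)^(β−1) is maximised at (α−1)/(α+β−2) = 21.8/37.0 = 0.589.

0.589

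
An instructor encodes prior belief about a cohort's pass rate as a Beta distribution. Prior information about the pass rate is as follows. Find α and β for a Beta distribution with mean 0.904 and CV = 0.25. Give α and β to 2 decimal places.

σ = CV·μ = 0.25×0.904 = 0.22600, so σ² = 0.051076.
s+1 = μ(1−μ)/σ² = 0.086784/0.051076 = 1.6991, so s = α+β = 0.6991.
α = μs = 0.63, β = (1−μ)s = 0.07.

α = 0.63, β = 0.07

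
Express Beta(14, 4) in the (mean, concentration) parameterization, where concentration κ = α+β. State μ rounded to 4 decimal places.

κ = α+β = 14+4 = 18; μ = α/κ = 14/18 = 0.7778.

μ = 0.7778, κ = 18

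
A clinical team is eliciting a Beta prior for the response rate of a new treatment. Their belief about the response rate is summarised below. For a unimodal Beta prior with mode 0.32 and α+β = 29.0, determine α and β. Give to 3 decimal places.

Mode = (α−1)/(κ−2) with κ = α+β, so α−1 = 0.32·27.0 = 8.640.
α = 9.640; β = κ − α = 19.360.

α = 9.640, β = 19.360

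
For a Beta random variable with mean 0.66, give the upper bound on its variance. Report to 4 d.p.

Var = μ(1−μ)/(α+β+1), which approaches μ(1−μ) as α+β → 0.
So the supremum is μ(1−μ) = 0.66×0.34 = 0.2244.

0.2244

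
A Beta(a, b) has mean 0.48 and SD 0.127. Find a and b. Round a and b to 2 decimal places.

First σ² = 0.016129. Setting a = μn, b = (1−μ)n with n = a+b,
μ(1−μ)/(n+1) = 0.016129 ⇒ n+1 = 0.2496/0.016129 = 15.4752 ⇒ n = 14.4752.
Hence a = 0.48×14.4752 = 6.95, b = 0.52×14.4752 = 7.53.

a = 6.95, b = 7.53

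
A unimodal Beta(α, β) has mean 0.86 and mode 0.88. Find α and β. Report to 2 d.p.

With s = α+β: μ = α/s and mode = (α−1)/(s−2). Eliminating α = μs,
μs − 1 = m(s−2) ⇒ s(μ−m) = 1−2m ⇒ s = -0.76/-0.02 = 38.0000.
So α = μs = 32.68, β = (1−μ)s = 5.32.

α = 32.68, β = 5.32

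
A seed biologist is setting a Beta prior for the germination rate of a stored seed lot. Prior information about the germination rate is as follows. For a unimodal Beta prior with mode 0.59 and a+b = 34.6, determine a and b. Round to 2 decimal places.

a = 20.23, b = 14.37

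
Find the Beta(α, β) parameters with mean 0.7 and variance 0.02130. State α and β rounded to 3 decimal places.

Let s = α+β. The Beta variance is μ(1−μ)/(s+1).
So s+1 = μ(1−μ)/σ² = (0.7×0.3)/0.02130 = 0.21/0.02130 = 9.8592, giving s = 8.8592.
Then α = μs = 0.7×8.8592 = 6.201 and β = (1−μ)s = 0.3×8.8592 = 2.658.

α = 6.201, β = 2.658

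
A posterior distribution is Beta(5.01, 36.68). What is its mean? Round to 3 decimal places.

The Beta mean is α/(α+β) = 5.01/(5.01+36.68) = 0.120.

0.120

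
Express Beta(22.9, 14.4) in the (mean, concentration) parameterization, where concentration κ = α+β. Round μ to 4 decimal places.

μ = 0.6139, κ = 37.3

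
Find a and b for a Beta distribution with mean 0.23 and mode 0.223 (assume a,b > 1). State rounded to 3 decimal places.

With s = a+b: μ = a/s and mode = (a−1)/(s−2). Eliminating a = μs,
μs − 1 = m(s−2) ⇒ s(μ−m) = 1−2m ⇒ s = 0.554/0.007 = 79.1429.
So a = μs = 18.203, b = (1−μ)s = 60.940.

a = 18.203, b = 60.940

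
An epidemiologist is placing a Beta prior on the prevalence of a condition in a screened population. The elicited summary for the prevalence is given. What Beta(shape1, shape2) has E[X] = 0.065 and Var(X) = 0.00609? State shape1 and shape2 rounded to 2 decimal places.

Write ν = shape1+shape2; then shape1 = μν and Var = μ(1−μ)/(ν+1).
ν = μ(1−μ)/Var − 1 = 0.060775/0.00609 − 1 = 8.9795.
shape1 = 0.065·8.9795 = 0.58, shape2 = 0.935·8.9795 = 8.40.

shape1 = 0.58, shape2 = 8.40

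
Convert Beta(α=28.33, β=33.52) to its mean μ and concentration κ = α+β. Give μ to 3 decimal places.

κ = α+β = 28.33+33.52 = 61.85; μ = α/κ = 28.33/61.85 = 0.458.

μ = 0.458, κ = 61.85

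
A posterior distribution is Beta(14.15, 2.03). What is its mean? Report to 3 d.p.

0.875

E[X] = α/(α+β) = 14.15/16.18 = 0.875.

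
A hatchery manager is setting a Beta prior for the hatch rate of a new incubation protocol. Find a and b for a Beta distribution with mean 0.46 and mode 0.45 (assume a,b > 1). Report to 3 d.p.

Let s = a+b. Mean gives a = μs = 0.46s; mode gives (a−1)/(s−2) = 0.45.
Substituting: 0.46s − 1 = 0.45(s−2) = 0.45s − 0.90, so 0.01s = 0.10 and s = 10.0000.
Then a = 0.46×10.0000 = 4.600 and b = s−a = 5.400.

a = 4.600, b = 5.400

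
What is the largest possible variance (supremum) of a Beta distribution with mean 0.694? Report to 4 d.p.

For fixed mean μ the Beta variance is μ(1−μ)/(α+β+1), increasing as α+β decreases.
Its least upper bound (not attained) is μ(1−μ) = 0.694·0.306 = 0.2124.

0.2124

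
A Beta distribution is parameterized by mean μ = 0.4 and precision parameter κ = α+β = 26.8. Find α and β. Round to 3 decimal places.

α = 10.720, β = 16.080

Split κ in proportion μ : (1−μ): α = 0.4·26.8 = 10.720, β = 26.8 − 10.720 = 16.080.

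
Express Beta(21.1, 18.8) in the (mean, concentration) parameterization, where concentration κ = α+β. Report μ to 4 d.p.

κ = α+β = 21.1+18.8 = 39.9; μ = α/κ = 21.1/39.9 = 0.5288.

μ = 0.5288, κ = 39.9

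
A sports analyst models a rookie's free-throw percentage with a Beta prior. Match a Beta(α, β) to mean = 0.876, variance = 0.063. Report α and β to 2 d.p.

α = 0.63, β = 0.09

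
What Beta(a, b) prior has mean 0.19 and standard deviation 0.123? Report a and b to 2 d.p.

a = 1.74, b = 7.43

Variance = 0.123² = 0.015129. The moment-matching identity a+b = μ(1−μ)/Var − 1 gives
a+b = 0.1539/0.015129 − 1 = 9.1725, so a = μ·9.1725 = 1.74 and b = (1−μ)·9.1725 = 7.43.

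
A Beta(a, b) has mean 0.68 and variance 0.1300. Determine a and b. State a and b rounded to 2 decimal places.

a = 0.46, b = 0.22

Let s = a+b. The Beta variance is μ(1−μ)/(s+1).
So s+1 = μ(1−μ)/σ² = (0.68×0.32)/0.1300 = 0.2176/0.1300 = 1.6738, giving s = 0.6738.
Then a = μs = 0.68×0.6738 = 0.46 and b = (1−μ)s = 0.32×0.6738 = 0.22.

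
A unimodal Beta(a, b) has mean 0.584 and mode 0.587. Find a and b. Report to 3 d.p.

a = 33.872, b = 24.128

With s = a+b: μ = a/s and mode = (a−1)/(s−2). Eliminating a = μs,
μs − 1 = m(s−2) ⇒ s(μ−m) = 1−2m ⇒ s = -0.174/-0.003 = 58.0000.
So a = μs = 33.872, b = (1−μ)s = 24.128.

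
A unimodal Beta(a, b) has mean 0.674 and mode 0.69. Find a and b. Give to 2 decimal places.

Let s = a+b. Mean gives a = μs = 0.674s; mode gives (a−1)/(s−2) = 0.69.
Substituting: 0.674s − 1 = 0.69(s−2) = 0.69s − 1.38, so -0.016s = -0.38 and s = 23.7500.
Then a = 0.674×23.7500 = 16.01 and b = s−a = 7.74.

a = 16.01, b = 7.74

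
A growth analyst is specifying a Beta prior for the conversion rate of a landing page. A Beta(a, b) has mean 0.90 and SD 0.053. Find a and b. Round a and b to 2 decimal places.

Variance = 0.053² = 0.002809. The moment-matching identity a+b = μ(1−μ)/Var − 1 gives
a+b = 0.0900/0.002809 − 1 = 31.0399, so a = μ·31.0399 = 27.94 and b = (1−μ)·31.0399 = 3.10.

a = 27.94, b = 3.10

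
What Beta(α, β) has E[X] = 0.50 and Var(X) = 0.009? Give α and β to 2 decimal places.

By moment matching, α+β = μ(1−μ)/σ² − 1 = (0.50·0.50)/0.009 − 1 = 27.7778 − 1 = 26.7778.
Since α/(α+β) = μ, α = 0.50·26.7778 = 13.39 and β = 0.50·26.7778 = 13.39.

α = 13.39, β = 13.39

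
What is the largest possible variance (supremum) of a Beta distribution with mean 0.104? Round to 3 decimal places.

0.093

Var = μ(1−μ)/(α+β+1), which approaches μ(1−μ) as α+β → 0.
So the supremum is μ(1−μ) = 0.104×0.896 = 0.093.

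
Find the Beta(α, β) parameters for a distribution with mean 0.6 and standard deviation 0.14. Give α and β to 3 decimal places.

Variance = 0.14² = 0.0196. The moment-matching identity α+β = μ(1−μ)/Var − 1 gives
α+β = 0.24/0.0196 − 1 = 11.2449, so α = μ·11.2449 = 6.747 and β = (1−μ)·11.2449 = 4.498.

α = 6.747, β = 4.498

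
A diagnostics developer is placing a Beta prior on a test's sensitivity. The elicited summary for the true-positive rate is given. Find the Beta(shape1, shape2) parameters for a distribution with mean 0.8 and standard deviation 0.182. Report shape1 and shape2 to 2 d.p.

shape1 = 3.06, shape2 = 0.77

First σ² = 0.033124. Setting shape1 = μn, shape2 = (1−μ)n with n = shape1+shape2,
μ(1−μ)/(n+1) = 0.033124 ⇒ n+1 = 0.16/0.033124 = 4.8303 ⇒ n = 3.8303.
Hence shape1 = 0.8×3.8303 = 3.06, shape2 = 0.2×3.8303 = 0.77.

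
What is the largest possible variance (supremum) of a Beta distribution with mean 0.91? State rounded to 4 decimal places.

For fixed mean μ the Beta variance is μ(1−μ)/(α+β+1), increasing as α+β decreases.
Its least upper bound (not attained) is μ(1−μ) = 0.91·0.09 = 0.0819.

0.0819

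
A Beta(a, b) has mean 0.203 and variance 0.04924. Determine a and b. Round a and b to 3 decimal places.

a = 0.464, b = 1.822

By moment matching, a+b = μ(1−μ)/σ² − 1 = (0.203·0.797)/0.04924 − 1 = 3.2858 − 1 = 2.2858.
Since a/(a+b) = μ, a = 0.203·2.2858 = 0.464 and b = 0.797·2.2858 = 1.822.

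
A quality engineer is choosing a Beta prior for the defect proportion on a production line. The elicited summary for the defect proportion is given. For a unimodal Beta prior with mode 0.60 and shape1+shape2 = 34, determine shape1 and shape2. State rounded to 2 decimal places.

shape1 = 20.20, shape2 = 13.80

Mode = (shape1−1)/(κ−2) with κ = shape1+shape2, so shape1−1 = 0.60·32 = 19.20.
shape1 = 20.20; shape2 = κ − shape1 = 13.80.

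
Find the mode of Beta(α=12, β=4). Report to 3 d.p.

0.786

The density x^(α−1)(1−x)^(β−1) is maximised at (α−1)/(α+β−2) = 11/14 = 0.786.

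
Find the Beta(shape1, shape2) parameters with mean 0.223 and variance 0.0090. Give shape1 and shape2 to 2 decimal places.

shape1 = 4.07, shape2 = 14.18

By moment matching, shape1+shape2 = μ(1−μ)/σ² − 1 = (0.223·0.777)/0.0090 − 1 = 19.2523 − 1 = 18.2523.
Since shape1/(shape1+shape2) = μ, shape1 = 0.223·18.2523 = 4.07 and shape2 = 0.777·18.2523 = 14.18.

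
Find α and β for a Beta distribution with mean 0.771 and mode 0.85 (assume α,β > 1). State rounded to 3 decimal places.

α = 6.832, β = 2.029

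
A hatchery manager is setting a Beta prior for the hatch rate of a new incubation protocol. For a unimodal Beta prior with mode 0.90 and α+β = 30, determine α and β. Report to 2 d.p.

Since the density peak of Beta(α,β) is at (α−1)/(α+β−2),
α = 1 + 0.90(30−2) = 26.20 and β = 30 − 26.20 = 3.80.

α = 26.20, β = 3.80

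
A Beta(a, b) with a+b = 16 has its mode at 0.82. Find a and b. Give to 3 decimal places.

Since the density peak of Beta(a,b) is at (a−1)/(a+b−2),
a = 1 + 0.82(16−2) = 12.480 and b = 16 − 12.480 = 3.520.

a = 12.480, b = 3.520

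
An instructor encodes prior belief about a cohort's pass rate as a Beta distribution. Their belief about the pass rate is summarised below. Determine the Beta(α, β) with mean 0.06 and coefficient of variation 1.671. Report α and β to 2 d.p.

α = 0.28, β = 4.33

σ = CV·μ = 1.671×0.06 = 0.10026, so σ² = 0.010052.
s+1 = μ(1−μ)/σ² = 0.0564/0.010052 = 5.6108, so s = α+β = 4.6108.
α = μs = 0.28, β = (1−μ)s = 4.33.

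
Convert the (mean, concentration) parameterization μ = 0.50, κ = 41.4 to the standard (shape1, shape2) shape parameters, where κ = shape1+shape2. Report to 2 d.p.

Split κ in proportion μ : (1−μ): shape1 = 0.50·41.4 = 20.70, shape2 = 41.4 − 20.70 = 20.70.

shape1 = 20.70, shape2 = 20.70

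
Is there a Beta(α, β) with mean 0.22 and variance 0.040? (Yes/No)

For any Beta, Var(X) < E[X]·(1−E[X]).
Here μ(1−μ) = 0.22×0.78 = 0.1716, and 0.040 < 0.1716.

Yes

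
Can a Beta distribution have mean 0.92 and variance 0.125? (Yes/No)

The Beta variance bound is σ² < μ(1−μ).
Here μ(1−μ) = 0.92×0.08 = 0.0736, and 0.125 ≥ 0.0736.

No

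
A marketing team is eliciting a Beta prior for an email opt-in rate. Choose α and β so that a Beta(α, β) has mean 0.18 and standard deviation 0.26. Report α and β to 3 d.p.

α = 0.213, β = 0.970

Variance = 0.26² = 0.0676. The moment-matching identity α+β = μ(1−μ)/Var − 1 gives
α+β = 0.1476/0.0676 − 1 = 1.1834, so α = μ·1.1834 = 0.213 and β = (1−μ)·1.1834 = 0.970.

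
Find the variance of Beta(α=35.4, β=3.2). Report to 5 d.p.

0.00192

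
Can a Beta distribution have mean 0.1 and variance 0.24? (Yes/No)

No

The Beta variance bound is σ² < μ(1−μ).
Here μ(1−μ) = 0.1×0.9 = 0.09, and 0.24 ≥ 0.09.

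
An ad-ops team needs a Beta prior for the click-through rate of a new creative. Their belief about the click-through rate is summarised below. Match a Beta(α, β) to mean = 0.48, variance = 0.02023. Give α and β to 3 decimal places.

Write ν = α+β; then α = μν and Var = μ(1−μ)/(ν+1).
ν = μ(1−μ)/Var − 1 = 0.2496/0.02023 − 1 = 11.3381.
α = 0.48·11.3381 = 5.442, β = 0.52·11.3381 = 5.896.

α = 5.442, β = 5.896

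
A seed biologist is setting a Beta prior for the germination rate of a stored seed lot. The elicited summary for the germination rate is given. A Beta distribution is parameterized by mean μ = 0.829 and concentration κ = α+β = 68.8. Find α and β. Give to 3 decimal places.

Split κ in proportion μ : (1−μ): α = 0.829·68.8 = 57.035, β = 68.8 − 57.035 = 11.765.

α = 57.035, β = 11.765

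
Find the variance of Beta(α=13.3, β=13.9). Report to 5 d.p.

Var = αβ/[(α+β)²(α+β+1)] = (13.3×13.9)/(27.2²×28.2) = 184.87/20863.488 = 0.00886.

0.00886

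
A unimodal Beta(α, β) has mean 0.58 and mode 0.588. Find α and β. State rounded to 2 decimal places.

α = 12.76, β = 9.24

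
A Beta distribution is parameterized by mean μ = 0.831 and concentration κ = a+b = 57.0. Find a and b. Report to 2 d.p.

a = μκ = 0.831×57.0 = 47.37 and b = (1−μ)κ = 0.169×57.0 = 9.63.

a = 47.37, b = 9.63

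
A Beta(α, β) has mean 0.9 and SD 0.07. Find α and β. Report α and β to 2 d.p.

First σ² = 0.0049. Setting α = μn, β = (1−μ)n with n = α+β,
μ(1−μ)/(n+1) = 0.0049 ⇒ n+1 = 0.09/0.0049 = 18.3673 ⇒ n = 17.3673.
Hence α = 0.9×17.3673 = 15.63, β = 0.1×17.3673 = 1.74.

α = 15.63, β = 1.74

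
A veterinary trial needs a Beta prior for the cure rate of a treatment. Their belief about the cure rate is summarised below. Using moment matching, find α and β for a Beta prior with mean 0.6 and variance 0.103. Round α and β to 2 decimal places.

α = 0.80, β = 0.53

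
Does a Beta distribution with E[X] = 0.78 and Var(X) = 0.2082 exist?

A Beta with mean μ has variance μ(1−μ)/(α+β+1) < μ(1−μ).
Here μ(1−μ) = 0.78×0.22 = 0.1716, and 0.2082 ≥ 0.1716.

No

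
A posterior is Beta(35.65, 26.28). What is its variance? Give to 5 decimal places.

μ = 35.65/61.93 = 0.575650; Var = μ(1−μ)/(α+β+1) = 0.2442771/62.93 = 0.00388.

0.00388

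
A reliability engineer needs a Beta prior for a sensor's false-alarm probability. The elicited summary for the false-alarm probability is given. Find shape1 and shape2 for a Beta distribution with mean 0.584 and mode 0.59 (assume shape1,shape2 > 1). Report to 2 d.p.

shape1 = 17.52, shape2 = 12.48

Let s = shape1+shape2. Mean gives shape1 = μs = 0.584s; mode gives (shape1−1)/(s−2) = 0.59.
Substituting: 0.584s − 1 = 0.59(s−2) = 0.59s − 1.18, so -0.006s = -0.18 and s = 30.0000.
Then shape1 = 0.584×30.0000 = 17.52 and shape2 = s−shape1 = 12.48.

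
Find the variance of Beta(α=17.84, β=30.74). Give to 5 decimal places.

μ = 17.84/48.58 = 0.367229; Var = μ(1−μ)/(α+β+1) = 0.2323719/49.58 = 0.00469.

0.00469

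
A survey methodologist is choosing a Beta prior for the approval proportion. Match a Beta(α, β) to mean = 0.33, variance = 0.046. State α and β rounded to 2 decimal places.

α = 1.26, β = 2.55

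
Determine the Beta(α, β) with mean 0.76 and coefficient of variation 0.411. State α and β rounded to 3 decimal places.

α = 0.661, β = 0.209

σ = CV·μ = 0.411×0.76 = 0.31236, so σ² = 0.097569.
s+1 = μ(1−μ)/σ² = 0.1824/0.097569 = 1.8695, so s = α+β = 0.8695.
α = μs = 0.661, β = (1−μ)s = 0.209.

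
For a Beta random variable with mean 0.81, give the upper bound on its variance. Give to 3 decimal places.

For fixed mean μ the Beta variance is μ(1−μ)/(α+β+1), increasing as α+β decreases.
Its least upper bound (not attained) is μ(1−μ) = 0.81·0.19 = 0.154.

0.154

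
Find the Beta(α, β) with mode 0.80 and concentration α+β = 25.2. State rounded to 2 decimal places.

Mode = (α−1)/(κ−2) with κ = α+β, so α−1 = 0.80·23.2 = 18.56.
α = 19.56; β = κ − α = 5.64.

α = 19.56, β = 5.64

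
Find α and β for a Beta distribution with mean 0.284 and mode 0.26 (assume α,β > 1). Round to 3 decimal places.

α = 5.680, β = 14.320

Let s = α+β. Mean gives α = μs = 0.284s; mode gives (α−1)/(s−2) = 0.26.
Substituting: 0.284s − 1 = 0.26(s−2) = 0.26s − 0.52, so 0.024s = 0.48 and s = 20.0000.
Then α = 0.284×20.0000 = 5.680 and β = s−α = 14.320.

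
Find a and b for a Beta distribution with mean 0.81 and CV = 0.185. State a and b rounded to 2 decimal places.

Var = (CV·μ)² = (0.185×0.81)² = 0.022455.
a+b = μ(1−μ)/Var − 1 = 0.1539/0.022455 − 1 = 5.8537.
Thus a = 0.81·5.8537 = 4.74 and b = 0.19·5.8537 = 1.11.

a = 4.74, b = 1.11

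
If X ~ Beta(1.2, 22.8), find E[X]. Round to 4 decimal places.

E[X] = α/(α+β) = 1.2/24.0 = 0.0500.

0.0500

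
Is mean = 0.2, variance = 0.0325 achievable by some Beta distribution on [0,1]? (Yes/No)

The Beta variance bound is σ² < μ(1−μ).
Here μ(1−μ) = 0.2×0.8 = 0.16, and 0.0325 < 0.16.

Yes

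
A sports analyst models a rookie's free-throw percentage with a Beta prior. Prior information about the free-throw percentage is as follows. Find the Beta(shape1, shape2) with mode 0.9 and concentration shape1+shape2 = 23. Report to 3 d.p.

Since the density peak of Beta(shape1,shape2) is at (shape1−1)/(shape1+shape2−2),
shape1 = 1 + 0.9(23−2) = 19.900 and shape2 = 23 − 19.900 = 3.100.

shape1 = 19.900, shape2 = 3.100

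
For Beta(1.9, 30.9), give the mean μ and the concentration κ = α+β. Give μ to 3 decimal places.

μ = 0.058, κ = 32.8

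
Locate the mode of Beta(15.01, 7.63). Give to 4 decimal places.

The density x^(α−1)(1−x)^(β−1) is maximised at (α−1)/(α+β−2) = 14.01/20.64 = 0.6788.

0.6788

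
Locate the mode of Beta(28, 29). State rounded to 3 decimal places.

0.491

With α,β > 1, mode = (α−1)/(α+β−2) = 27/55 = 0.491.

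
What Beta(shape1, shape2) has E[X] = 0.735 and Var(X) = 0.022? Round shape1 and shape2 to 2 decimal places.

shape1 = 5.77, shape2 = 2.08

Write ν = shape1+shape2; then shape1 = μν and Var = μ(1−μ)/(ν+1).
ν = μ(1−μ)/Var − 1 = 0.194775/0.022 − 1 = 7.8534.
shape1 = 0.735·7.8534 = 5.77, shape2 = 0.265·7.8534 = 2.08.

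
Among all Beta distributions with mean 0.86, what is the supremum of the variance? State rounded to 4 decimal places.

0.1204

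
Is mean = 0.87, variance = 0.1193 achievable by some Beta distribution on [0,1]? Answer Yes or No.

No

A Beta with mean μ has variance μ(1−μ)/(α+β+1) < μ(1−μ).
Here μ(1−μ) = 0.87×0.13 = 0.1131, and 0.1193 ≥ 0.1131.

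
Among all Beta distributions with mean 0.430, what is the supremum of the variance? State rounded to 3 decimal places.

0.245

For fixed mean μ the Beta variance is μ(1−μ)/(α+β+1), increasing as α+β decreases.
Its least upper bound (not attained) is μ(1−μ) = 0.430·0.570 = 0.245.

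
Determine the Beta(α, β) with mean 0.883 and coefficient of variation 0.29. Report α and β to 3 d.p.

α = 0.508, β = 0.067

σ = CV·μ = 0.29×0.883 = 0.25607, so σ² = 0.065572.
s+1 = μ(1−μ)/σ² = 0.103311/0.065572 = 1.5755, so s = α+β = 0.5755.
α = μs = 0.508, β = (1−μ)s = 0.067.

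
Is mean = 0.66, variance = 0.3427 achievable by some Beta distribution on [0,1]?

No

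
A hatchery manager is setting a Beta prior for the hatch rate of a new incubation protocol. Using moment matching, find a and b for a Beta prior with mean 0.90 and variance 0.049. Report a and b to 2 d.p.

a = 0.75, b = 0.08

Let s = a+b. The Beta variance is μ(1−μ)/(s+1).
So s+1 = μ(1−μ)/σ² = (0.90×0.10)/0.049 = 0.0900/0.049 = 1.8367, giving s = 0.8367.
Then a = μs = 0.90×0.8367 = 0.75 and b = (1−μ)s = 0.10×0.8367 = 0.08.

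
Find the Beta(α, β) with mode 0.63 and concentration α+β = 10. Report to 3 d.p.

α = 6.040, β = 3.960

Mode = (α−1)/(κ−2) with κ = α+β, so α−1 = 0.63·8 = 5.040.
α = 6.040; β = κ − α = 3.960.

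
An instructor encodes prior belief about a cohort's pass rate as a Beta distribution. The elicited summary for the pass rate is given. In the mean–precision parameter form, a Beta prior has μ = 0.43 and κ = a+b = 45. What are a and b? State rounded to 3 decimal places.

a = μκ = 0.43×45 = 19.350 and b = (1−μ)κ = 0.57×45 = 25.650.

a = 19.350, b = 25.650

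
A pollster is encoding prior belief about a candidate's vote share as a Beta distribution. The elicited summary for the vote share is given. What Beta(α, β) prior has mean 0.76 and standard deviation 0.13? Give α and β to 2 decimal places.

Variance = 0.13² = 0.0169. The moment-matching identity α+β = μ(1−μ)/Var − 1 gives
α+β = 0.1824/0.0169 − 1 = 9.7929, so α = μ·9.7929 = 7.44 and β = (1−μ)·9.7929 = 2.35.

α = 7.44, β = 2.35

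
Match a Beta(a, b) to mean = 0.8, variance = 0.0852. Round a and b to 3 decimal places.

By moment matching, a+b = μ(1−μ)/σ² − 1 = (0.8·0.2)/0.0852 − 1 = 1.8779 − 1 = 0.8779.
Since a/(a+b) = μ, a = 0.8·0.8779 = 0.702 and b = 0.2·0.8779 = 0.176.

a = 0.702, b = 0.176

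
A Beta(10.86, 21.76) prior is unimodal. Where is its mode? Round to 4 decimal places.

0.3220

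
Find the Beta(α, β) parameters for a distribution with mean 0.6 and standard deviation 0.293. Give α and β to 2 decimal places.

First σ² = 0.085849. Setting α = μn, β = (1−μ)n with n = α+β,
μ(1−μ)/(n+1) = 0.085849 ⇒ n+1 = 0.24/0.085849 = 2.7956 ⇒ n = 1.7956.
Hence α = 0.6×1.7956 = 1.08, β = 0.4×1.7956 = 0.72.

α = 1.08, β = 0.72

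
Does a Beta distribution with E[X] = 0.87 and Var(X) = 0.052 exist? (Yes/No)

Yes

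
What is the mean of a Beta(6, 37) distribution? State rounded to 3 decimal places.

0.140

The Beta mean is α/(α+β) = 6/(6+37) = 0.140.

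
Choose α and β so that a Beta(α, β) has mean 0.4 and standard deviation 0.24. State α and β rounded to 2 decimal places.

First σ² = 0.0576. Setting α = μn, β = (1−μ)n with n = α+β,
μ(1−μ)/(n+1) = 0.0576 ⇒ n+1 = 0.24/0.0576 = 4.1667 ⇒ n = 3.1667.
Hence α = 0.4×3.1667 = 1.27, β = 0.6×3.1667 = 1.90.

α = 1.27, β = 1.90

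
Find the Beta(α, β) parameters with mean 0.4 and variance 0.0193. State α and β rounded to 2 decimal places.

α = 4.57, β = 6.86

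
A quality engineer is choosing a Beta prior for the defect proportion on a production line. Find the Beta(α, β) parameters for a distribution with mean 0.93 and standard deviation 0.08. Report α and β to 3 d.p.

α = 8.530, β = 0.642

Variance = 0.08² = 0.0064. The moment-matching identity α+β = μ(1−μ)/Var − 1 gives
α+β = 0.0651/0.0064 − 1 = 9.1719, so α = μ·9.1719 = 8.530 and β = (1−μ)·9.1719 = 0.642.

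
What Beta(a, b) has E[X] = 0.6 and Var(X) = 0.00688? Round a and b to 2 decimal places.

Let s = a+b. The Beta variance is μ(1−μ)/(s+1).
So s+1 = μ(1−μ)/σ² = (0.6×0.4)/0.00688 = 0.24/0.00688 = 34.8837, giving s = 33.8837.
Then a = μs = 0.6×33.8837 = 20.33 and b = (1−μ)s = 0.4×33.8837 = 13.55.

a = 20.33, b = 13.55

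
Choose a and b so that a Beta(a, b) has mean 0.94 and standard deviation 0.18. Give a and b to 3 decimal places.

a = 0.696, b = 0.044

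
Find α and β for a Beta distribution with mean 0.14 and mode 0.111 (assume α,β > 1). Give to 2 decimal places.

α = 3.76, β = 23.07

Let s = α+β. Mean gives α = μs = 0.14s; mode gives (α−1)/(s−2) = 0.111.
Substituting: 0.14s − 1 = 0.111(s−2) = 0.111s − 0.222, so 0.029s = 0.778 and s = 26.8276.
Then α = 0.14×26.8276 = 3.76 and β = s−α = 23.07.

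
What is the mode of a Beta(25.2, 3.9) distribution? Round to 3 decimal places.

0.893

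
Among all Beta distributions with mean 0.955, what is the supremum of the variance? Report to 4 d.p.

0.0430

For fixed mean μ the Beta variance is μ(1−μ)/(α+β+1), increasing as α+β decreases.
Its least upper bound (not attained) is μ(1−μ) = 0.955·0.045 = 0.0430.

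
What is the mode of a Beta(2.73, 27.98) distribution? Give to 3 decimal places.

0.060

The density x^(α−1)(1−x)^(β−1) is maximised at (α−1)/(α+β−2) = 1.73/28.71 = 0.060.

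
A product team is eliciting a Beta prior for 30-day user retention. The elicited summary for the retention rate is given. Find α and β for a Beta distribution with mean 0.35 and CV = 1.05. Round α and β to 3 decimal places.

Var = (CV·μ)² = (1.05×0.35)² = 0.135056.
α+β = μ(1−μ)/Var − 1 = 0.2275/0.135056 − 1 = 0.6845.
Thus α = 0.35·0.6845 = 0.240 and β = 0.65·0.6845 = 0.445.

α = 0.240, β = 0.445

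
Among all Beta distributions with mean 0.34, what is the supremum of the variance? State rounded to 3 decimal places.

0.224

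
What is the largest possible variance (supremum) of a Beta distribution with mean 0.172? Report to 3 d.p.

For fixed mean μ the Beta variance is μ(1−μ)/(α+β+1), increasing as α+β decreases.
Its least upper bound (not attained) is μ(1−μ) = 0.172·0.828 = 0.142.

0.142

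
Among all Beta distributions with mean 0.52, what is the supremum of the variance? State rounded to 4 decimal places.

0.2496

For fixed mean μ the Beta variance is μ(1−μ)/(α+β+1), increasing as α+β decreases.
Its least upper bound (not attained) is μ(1−μ) = 0.52·0.48 = 0.2496.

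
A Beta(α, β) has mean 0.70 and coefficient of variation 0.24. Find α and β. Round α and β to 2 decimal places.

σ = CV·μ = 0.24×0.70 = 0.16800, so σ² = 0.028224.
s+1 = μ(1−μ)/σ² = 0.2100/0.028224 = 7.4405, so s = α+β = 6.4405.
α = μs = 4.51, β = (1−μ)s = 1.93.

α = 4.51, β = 1.93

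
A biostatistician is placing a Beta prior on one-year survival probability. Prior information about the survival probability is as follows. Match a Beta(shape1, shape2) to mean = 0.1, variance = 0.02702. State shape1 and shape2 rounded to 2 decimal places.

shape1 = 0.23, shape2 = 2.10

Let s = shape1+shape2. The Beta variance is μ(1−μ)/(s+1).
So s+1 = μ(1−μ)/σ² = (0.1×0.9)/0.02702 = 0.09/0.02702 = 3.3309, giving s = 2.3309.
Then shape1 = μs = 0.1×2.3309 = 0.23 and shape2 = (1−μ)s = 0.9×2.3309 = 2.10.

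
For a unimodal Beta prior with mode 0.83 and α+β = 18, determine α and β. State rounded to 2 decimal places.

α = 14.28, β = 3.72

For α,β>1 the mode is (α−1)/(α+β−2), so α = mode·(κ−2)+1 = 0.83×16+1 = 14.28.
And β = (1−mode)·(κ−2)+1 = 0.17×16+1 = 3.72.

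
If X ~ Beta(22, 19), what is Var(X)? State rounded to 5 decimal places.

μ = 22/41 = 0.536585; Var = μ(1−μ)/(α+β+1) = 0.2486615/42 = 0.00592.

0.00592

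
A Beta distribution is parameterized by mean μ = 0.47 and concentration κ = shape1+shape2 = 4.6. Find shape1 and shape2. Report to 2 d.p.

shape1 = 2.16, shape2 = 2.44

Split κ in proportion μ : (1−μ): shape1 = 0.47·4.6 = 2.16, shape2 = 4.6 − 2.16 = 2.44.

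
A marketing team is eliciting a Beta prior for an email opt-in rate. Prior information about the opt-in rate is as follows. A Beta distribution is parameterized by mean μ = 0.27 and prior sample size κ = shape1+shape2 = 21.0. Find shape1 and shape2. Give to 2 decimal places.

Split κ in proportion μ : (1−μ): shape1 = 0.27·21.0 = 5.67, shape2 = 21.0 − 5.67 = 15.33.

shape1 = 5.67, shape2 = 15.33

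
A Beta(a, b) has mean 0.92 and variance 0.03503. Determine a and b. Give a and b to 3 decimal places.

a = 1.013, b = 0.088

By moment matching, a+b = μ(1−μ)/σ² − 1 = (0.92·0.08)/0.03503 − 1 = 2.1011 − 1 = 1.1011.
Since a/(a+b) = μ, a = 0.92·1.1011 = 1.013 and b = 0.08·1.1011 = 0.088.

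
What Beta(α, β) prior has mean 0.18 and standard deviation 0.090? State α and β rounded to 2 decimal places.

α = 3.10, β = 14.12

Variance = 0.090² = 0.008100. The moment-matching identity α+β = μ(1−μ)/Var − 1 gives
α+β = 0.1476/0.008100 − 1 = 17.2222, so α = μ·17.2222 = 3.10 and β = (1−μ)·17.2222 = 14.12.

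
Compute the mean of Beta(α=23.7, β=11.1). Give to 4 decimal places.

0.6810

The Beta mean is α/(α+β) = 23.7/(23.7+11.1) = 0.6810.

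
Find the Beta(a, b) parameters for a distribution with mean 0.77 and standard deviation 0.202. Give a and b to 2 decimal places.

a = 2.57, b = 0.77

σ² = 0.202² = 0.040804.
With s = a+b, Var = μ(1−μ)/(s+1), so s+1 = (0.77×0.23)/0.040804 = 4.3403 and s = 3.3403.
a = μs = 2.57, b = (1−μ)s = 0.77.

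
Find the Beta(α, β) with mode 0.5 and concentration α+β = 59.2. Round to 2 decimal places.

Since the density peak of Beta(α,β) is at (α−1)/(α+β−2),
α = 1 + 0.5(59.2−2) = 29.60 and β = 59.2 − 29.60 = 29.60.

α = 29.60, β = 29.60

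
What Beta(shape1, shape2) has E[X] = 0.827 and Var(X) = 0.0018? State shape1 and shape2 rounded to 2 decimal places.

Write ν = shape1+shape2; then shape1 = μν and Var = μ(1−μ)/(ν+1).
ν = μ(1−μ)/Var − 1 = 0.143071/0.0018 − 1 = 78.4839.
shape1 = 0.827·78.4839 = 64.91, shape2 = 0.173·78.4839 = 13.58.

shape1 = 64.91, shape2 = 13.58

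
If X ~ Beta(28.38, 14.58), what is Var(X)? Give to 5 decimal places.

0.00510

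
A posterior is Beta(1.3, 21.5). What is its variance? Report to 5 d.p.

Var = αβ/[(α+β)²(α+β+1)] = (1.3×21.5)/(22.8²×23.8) = 27.95/12372.192 = 0.00226.

0.00226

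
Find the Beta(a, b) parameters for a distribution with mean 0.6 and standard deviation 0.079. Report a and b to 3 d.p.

a = 22.473, b = 14.982

First σ² = 0.006241. Setting a = μn, b = (1−μ)n with n = a+b,
μ(1−μ)/(n+1) = 0.006241 ⇒ n+1 = 0.24/0.006241 = 38.4554 ⇒ n = 37.4554.
Hence a = 0.6×37.4554 = 22.473, b = 0.4×37.4554 = 14.982.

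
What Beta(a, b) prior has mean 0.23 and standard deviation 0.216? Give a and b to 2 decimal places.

a = 0.64, b = 2.15

First σ² = 0.046656. Setting a = μn, b = (1−μ)n with n = a+b,
μ(1−μ)/(n+1) = 0.046656 ⇒ n+1 = 0.1771/0.046656 = 3.7959 ⇒ n = 2.7959.
Hence a = 0.23×2.7959 = 0.64, b = 0.77×2.7959 = 2.15.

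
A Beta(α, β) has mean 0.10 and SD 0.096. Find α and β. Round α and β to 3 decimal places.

Variance = 0.096² = 0.009216. The moment-matching identity α+β = μ(1−μ)/Var − 1 gives
α+β = 0.0900/0.009216 − 1 = 8.7656, so α = μ·8.7656 = 0.877 and β = (1−μ)·8.7656 = 7.889.

α = 0.877, β = 7.889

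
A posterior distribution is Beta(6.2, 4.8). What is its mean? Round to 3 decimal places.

0.564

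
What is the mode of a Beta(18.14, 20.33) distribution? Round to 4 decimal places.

With α,β > 1, mode = (α−1)/(α+β−2) = 17.14/36.47 = 0.4700.

0.4700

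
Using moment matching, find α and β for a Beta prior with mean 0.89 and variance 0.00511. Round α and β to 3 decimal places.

α = 16.161, β = 1.997

By moment matching, α+β = μ(1−μ)/σ² − 1 = (0.89·0.11)/0.00511 − 1 = 19.1585 − 1 = 18.1585.
Since α/(α+β) = μ, α = 0.89·18.1585 = 16.161 and β = 0.11·18.1585 = 1.997.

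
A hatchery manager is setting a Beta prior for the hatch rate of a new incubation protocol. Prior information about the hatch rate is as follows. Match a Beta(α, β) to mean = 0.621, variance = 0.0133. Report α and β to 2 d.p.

By moment matching, α+β = μ(1−μ)/σ² − 1 = (0.621·0.379)/0.0133 − 1 = 17.6962 − 1 = 16.6962.
Since α/(α+β) = μ, α = 0.621·16.6962 = 10.37 and β = 0.379·16.6962 = 6.33.

α = 10.37, β = 6.33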